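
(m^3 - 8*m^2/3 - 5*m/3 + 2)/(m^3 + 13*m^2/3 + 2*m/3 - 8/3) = (m - 3)/(m + 4)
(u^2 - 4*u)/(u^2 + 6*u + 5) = u*(u - 4)/(u^2 + 6*u + 5)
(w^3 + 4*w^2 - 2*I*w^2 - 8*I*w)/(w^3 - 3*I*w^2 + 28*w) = (w^2 + 2*w*(2 - I) - 8*I)/(w^2 - 3*I*w + 28)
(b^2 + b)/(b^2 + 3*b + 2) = b/(b + 2)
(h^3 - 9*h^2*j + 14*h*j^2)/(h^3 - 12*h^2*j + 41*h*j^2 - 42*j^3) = h/(h - 3*j)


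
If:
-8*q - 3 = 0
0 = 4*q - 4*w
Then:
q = -3/8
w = -3/8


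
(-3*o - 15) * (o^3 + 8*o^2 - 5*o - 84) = -3*o^4 - 39*o^3 - 105*o^2 + 327*o + 1260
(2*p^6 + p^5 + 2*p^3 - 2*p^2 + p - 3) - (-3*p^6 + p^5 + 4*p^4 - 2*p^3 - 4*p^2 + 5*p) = 5*p^6 - 4*p^4 + 4*p^3 + 2*p^2 - 4*p - 3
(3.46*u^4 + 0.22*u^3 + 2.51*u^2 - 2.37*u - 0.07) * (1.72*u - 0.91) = 5.9512*u^5 - 2.7702*u^4 + 4.117*u^3 - 6.3605*u^2 + 2.0363*u + 0.0637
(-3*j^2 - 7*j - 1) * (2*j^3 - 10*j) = -6*j^5 - 14*j^4 + 28*j^3 + 70*j^2 + 10*j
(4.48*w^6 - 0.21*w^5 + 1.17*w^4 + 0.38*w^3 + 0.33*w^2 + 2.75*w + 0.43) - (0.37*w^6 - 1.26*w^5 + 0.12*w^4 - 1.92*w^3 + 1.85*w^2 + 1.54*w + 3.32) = 4.11*w^6 + 1.05*w^5 + 1.05*w^4 + 2.3*w^3 - 1.52*w^2 + 1.21*w - 2.89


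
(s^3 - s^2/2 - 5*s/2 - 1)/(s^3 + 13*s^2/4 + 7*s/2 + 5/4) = 2*(2*s^2 - 3*s - 2)/(4*s^2 + 9*s + 5)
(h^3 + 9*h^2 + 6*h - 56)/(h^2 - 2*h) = h + 11 + 28/h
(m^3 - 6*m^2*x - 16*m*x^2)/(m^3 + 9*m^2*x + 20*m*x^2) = (m^2 - 6*m*x - 16*x^2)/(m^2 + 9*m*x + 20*x^2)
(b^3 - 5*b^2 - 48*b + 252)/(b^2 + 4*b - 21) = (b^2 - 12*b + 36)/(b - 3)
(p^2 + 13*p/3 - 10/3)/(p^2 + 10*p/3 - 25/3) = (3*p - 2)/(3*p - 5)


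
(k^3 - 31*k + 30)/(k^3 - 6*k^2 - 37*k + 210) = (k - 1)/(k - 7)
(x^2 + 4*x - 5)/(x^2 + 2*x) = (x^2 + 4*x - 5)/(x*(x + 2))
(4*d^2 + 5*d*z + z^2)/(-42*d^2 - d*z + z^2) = (4*d^2 + 5*d*z + z^2)/(-42*d^2 - d*z + z^2)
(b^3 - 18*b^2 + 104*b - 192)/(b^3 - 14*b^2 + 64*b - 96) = (b - 8)/(b - 4)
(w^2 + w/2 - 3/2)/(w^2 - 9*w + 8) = (w + 3/2)/(w - 8)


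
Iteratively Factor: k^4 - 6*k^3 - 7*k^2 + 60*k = (k + 3)*(k^3 - 9*k^2 + 20*k) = (k - 4)*(k + 3)*(k^2 - 5*k) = (k - 5)*(k - 4)*(k + 3)*(k)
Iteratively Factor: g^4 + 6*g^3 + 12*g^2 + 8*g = (g)*(g^3 + 6*g^2 + 12*g + 8) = g*(g + 2)*(g^2 + 4*g + 4) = g*(g + 2)^2*(g + 2)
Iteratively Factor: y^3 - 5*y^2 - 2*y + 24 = (y - 4)*(y^2 - y - 6) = (y - 4)*(y - 3)*(y + 2)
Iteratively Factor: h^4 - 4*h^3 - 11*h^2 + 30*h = (h - 2)*(h^3 - 2*h^2 - 15*h) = (h - 2)*(h + 3)*(h^2 - 5*h) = (h - 5)*(h - 2)*(h + 3)*(h)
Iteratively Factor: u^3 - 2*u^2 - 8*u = (u + 2)*(u^2 - 4*u) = (u - 4)*(u + 2)*(u)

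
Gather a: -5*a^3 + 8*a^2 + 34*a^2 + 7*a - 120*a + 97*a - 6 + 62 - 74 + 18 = -5*a^3 + 42*a^2 - 16*a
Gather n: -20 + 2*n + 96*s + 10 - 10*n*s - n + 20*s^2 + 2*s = n*(1 - 10*s) + 20*s^2 + 98*s - 10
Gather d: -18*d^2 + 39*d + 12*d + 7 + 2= -18*d^2 + 51*d + 9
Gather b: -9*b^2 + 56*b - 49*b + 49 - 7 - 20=-9*b^2 + 7*b + 22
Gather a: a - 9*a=-8*a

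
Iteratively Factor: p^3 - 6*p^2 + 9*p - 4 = (p - 1)*(p^2 - 5*p + 4) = (p - 1)^2*(p - 4)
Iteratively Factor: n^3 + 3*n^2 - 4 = (n + 2)*(n^2 + n - 2) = (n + 2)^2*(n - 1)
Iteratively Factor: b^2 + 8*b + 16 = (b + 4)*(b + 4)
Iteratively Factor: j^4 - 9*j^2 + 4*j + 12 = (j - 2)*(j^3 + 2*j^2 - 5*j - 6) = (j - 2)*(j + 3)*(j^2 - j - 2) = (j - 2)*(j + 1)*(j + 3)*(j - 2)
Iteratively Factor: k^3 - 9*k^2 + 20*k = (k - 4)*(k^2 - 5*k) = k*(k - 4)*(k - 5)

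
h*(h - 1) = h^2 - h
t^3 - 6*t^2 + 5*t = t*(t - 5)*(t - 1)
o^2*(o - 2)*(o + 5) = o^4 + 3*o^3 - 10*o^2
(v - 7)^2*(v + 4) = v^3 - 10*v^2 - 7*v + 196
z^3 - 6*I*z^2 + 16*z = z*(z - 8*I)*(z + 2*I)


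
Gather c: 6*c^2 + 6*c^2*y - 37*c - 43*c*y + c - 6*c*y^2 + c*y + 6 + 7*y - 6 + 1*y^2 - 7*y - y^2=c^2*(6*y + 6) + c*(-6*y^2 - 42*y - 36)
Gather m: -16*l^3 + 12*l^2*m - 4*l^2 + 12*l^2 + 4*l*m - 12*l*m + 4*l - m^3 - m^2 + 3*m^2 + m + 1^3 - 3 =-16*l^3 + 8*l^2 + 4*l - m^3 + 2*m^2 + m*(12*l^2 - 8*l + 1) - 2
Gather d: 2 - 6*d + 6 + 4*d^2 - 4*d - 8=4*d^2 - 10*d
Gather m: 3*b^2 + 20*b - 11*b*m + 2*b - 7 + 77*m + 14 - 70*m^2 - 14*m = 3*b^2 + 22*b - 70*m^2 + m*(63 - 11*b) + 7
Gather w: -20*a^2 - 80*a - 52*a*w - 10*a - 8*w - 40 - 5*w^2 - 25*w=-20*a^2 - 90*a - 5*w^2 + w*(-52*a - 33) - 40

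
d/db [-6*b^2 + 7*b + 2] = 7 - 12*b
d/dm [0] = 0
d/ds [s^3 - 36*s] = 3*s^2 - 36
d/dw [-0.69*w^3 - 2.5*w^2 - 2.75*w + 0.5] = -2.07*w^2 - 5.0*w - 2.75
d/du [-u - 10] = -1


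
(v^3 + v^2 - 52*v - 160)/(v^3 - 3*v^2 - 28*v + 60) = (v^2 - 4*v - 32)/(v^2 - 8*v + 12)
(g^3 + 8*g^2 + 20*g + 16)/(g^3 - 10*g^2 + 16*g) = (g^3 + 8*g^2 + 20*g + 16)/(g*(g^2 - 10*g + 16))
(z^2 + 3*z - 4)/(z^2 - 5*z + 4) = (z + 4)/(z - 4)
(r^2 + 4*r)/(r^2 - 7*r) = (r + 4)/(r - 7)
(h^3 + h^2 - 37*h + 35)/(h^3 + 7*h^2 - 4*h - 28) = (h^2 - 6*h + 5)/(h^2 - 4)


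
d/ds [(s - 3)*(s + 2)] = 2*s - 1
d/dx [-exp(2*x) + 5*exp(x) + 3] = (5 - 2*exp(x))*exp(x)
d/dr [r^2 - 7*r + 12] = 2*r - 7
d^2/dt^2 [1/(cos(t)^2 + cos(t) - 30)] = (-4*sin(t)^4 + 123*sin(t)^2 - 105*cos(t)/4 - 3*cos(3*t)/4 - 57)/((cos(t) - 5)^3*(cos(t) + 6)^3)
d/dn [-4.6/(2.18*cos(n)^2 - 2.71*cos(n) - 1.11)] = (12.466 - 20.056*cos(n))*sin(n)/(-2.18*cos(n)^2 + 2.71*cos(n) + 1.11)^2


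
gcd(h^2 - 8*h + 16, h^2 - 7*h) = 1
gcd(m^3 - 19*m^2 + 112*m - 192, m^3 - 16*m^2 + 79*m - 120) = m^2 - 11*m + 24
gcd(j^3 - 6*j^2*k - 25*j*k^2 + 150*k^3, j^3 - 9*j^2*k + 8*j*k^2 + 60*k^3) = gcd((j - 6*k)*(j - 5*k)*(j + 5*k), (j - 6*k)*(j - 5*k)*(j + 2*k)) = j^2 - 11*j*k + 30*k^2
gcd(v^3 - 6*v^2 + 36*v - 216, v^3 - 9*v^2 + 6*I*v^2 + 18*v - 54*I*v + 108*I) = v^2 + v*(-6 + 6*I) - 36*I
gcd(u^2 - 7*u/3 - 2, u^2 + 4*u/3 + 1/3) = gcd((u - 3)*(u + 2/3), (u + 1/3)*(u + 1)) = 1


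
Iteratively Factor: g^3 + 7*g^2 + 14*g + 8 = (g + 4)*(g^2 + 3*g + 2) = (g + 1)*(g + 4)*(g + 2)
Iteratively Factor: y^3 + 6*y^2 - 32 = (y + 4)*(y^2 + 2*y - 8) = (y - 2)*(y + 4)*(y + 4)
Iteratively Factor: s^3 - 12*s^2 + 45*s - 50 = (s - 5)*(s^2 - 7*s + 10) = (s - 5)^2*(s - 2)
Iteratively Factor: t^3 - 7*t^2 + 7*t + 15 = (t + 1)*(t^2 - 8*t + 15) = (t - 5)*(t + 1)*(t - 3)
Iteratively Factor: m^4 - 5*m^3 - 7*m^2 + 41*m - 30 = (m + 3)*(m^3 - 8*m^2 + 17*m - 10) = (m - 5)*(m + 3)*(m^2 - 3*m + 2) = (m - 5)*(m - 2)*(m + 3)*(m - 1)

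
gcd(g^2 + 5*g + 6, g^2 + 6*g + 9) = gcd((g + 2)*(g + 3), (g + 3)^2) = g + 3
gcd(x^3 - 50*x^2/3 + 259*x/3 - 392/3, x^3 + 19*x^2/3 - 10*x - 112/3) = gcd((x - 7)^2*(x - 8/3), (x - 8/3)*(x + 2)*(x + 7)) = x - 8/3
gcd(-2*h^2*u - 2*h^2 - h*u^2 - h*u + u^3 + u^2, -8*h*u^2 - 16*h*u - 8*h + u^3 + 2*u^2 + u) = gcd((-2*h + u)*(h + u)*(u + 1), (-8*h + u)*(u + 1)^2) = u + 1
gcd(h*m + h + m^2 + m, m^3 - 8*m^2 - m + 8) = m + 1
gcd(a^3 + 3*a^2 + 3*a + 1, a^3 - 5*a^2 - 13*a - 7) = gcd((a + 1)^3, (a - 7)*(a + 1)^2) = a^2 + 2*a + 1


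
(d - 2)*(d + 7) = d^2 + 5*d - 14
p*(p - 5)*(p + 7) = p^3 + 2*p^2 - 35*p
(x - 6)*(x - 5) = x^2 - 11*x + 30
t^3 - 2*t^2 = t^2*(t - 2)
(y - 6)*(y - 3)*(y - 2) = y^3 - 11*y^2 + 36*y - 36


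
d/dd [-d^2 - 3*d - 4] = -2*d - 3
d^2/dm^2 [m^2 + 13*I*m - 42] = 2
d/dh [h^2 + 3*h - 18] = 2*h + 3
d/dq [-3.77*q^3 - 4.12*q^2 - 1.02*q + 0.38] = -11.31*q^2 - 8.24*q - 1.02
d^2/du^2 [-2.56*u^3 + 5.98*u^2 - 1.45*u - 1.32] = 11.96 - 15.36*u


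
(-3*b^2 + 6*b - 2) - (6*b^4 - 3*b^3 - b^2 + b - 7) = -6*b^4 + 3*b^3 - 2*b^2 + 5*b + 5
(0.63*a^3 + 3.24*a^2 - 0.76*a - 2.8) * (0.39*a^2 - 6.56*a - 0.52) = 0.2457*a^5 - 2.8692*a^4 - 21.8784*a^3 + 2.2088*a^2 + 18.7632*a + 1.456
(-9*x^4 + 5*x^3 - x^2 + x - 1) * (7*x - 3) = -63*x^5 + 62*x^4 - 22*x^3 + 10*x^2 - 10*x + 3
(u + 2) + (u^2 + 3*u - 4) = u^2 + 4*u - 2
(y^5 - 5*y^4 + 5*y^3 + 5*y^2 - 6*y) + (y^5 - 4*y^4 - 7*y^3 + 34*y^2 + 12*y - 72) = 2*y^5 - 9*y^4 - 2*y^3 + 39*y^2 + 6*y - 72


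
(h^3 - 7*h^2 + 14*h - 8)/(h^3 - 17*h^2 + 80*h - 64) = (h^2 - 6*h + 8)/(h^2 - 16*h + 64)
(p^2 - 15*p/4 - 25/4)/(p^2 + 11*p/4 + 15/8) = 2*(p - 5)/(2*p + 3)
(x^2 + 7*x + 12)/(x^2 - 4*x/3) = 3*(x^2 + 7*x + 12)/(x*(3*x - 4))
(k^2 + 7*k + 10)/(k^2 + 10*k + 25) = (k + 2)/(k + 5)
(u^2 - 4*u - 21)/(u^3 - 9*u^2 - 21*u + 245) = (u + 3)/(u^2 - 2*u - 35)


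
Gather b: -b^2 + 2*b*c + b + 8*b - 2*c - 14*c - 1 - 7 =-b^2 + b*(2*c + 9) - 16*c - 8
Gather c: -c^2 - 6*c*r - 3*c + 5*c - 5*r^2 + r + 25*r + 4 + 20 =-c^2 + c*(2 - 6*r) - 5*r^2 + 26*r + 24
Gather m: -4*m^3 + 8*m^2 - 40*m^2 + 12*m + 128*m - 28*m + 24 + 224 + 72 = -4*m^3 - 32*m^2 + 112*m + 320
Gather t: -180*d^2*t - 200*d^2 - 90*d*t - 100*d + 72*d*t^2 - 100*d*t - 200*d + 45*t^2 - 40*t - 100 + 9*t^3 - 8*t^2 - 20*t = -200*d^2 - 300*d + 9*t^3 + t^2*(72*d + 37) + t*(-180*d^2 - 190*d - 60) - 100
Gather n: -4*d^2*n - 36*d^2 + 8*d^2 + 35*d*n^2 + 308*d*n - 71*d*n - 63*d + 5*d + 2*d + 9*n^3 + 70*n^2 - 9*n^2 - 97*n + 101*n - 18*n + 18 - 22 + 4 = -28*d^2 - 56*d + 9*n^3 + n^2*(35*d + 61) + n*(-4*d^2 + 237*d - 14)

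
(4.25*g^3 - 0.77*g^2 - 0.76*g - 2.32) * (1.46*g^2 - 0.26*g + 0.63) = 6.205*g^5 - 2.2292*g^4 + 1.7681*g^3 - 3.6747*g^2 + 0.1244*g - 1.4616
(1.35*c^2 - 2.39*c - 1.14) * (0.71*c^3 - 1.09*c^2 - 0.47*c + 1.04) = 0.9585*c^5 - 3.1684*c^4 + 1.1612*c^3 + 3.7699*c^2 - 1.9498*c - 1.1856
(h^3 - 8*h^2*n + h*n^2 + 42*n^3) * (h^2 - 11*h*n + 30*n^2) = h^5 - 19*h^4*n + 119*h^3*n^2 - 209*h^2*n^3 - 432*h*n^4 + 1260*n^5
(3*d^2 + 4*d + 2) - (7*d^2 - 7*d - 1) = -4*d^2 + 11*d + 3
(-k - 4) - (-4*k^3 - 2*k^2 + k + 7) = 4*k^3 + 2*k^2 - 2*k - 11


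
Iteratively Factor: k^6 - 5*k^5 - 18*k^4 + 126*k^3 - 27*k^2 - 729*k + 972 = (k - 3)*(k^5 - 2*k^4 - 24*k^3 + 54*k^2 + 135*k - 324) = (k - 3)^2*(k^4 + k^3 - 21*k^2 - 9*k + 108) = (k - 3)^3*(k^3 + 4*k^2 - 9*k - 36) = (k - 3)^3*(k + 4)*(k^2 - 9) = (k - 3)^3*(k + 3)*(k + 4)*(k - 3)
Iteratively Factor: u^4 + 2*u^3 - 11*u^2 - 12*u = (u - 3)*(u^3 + 5*u^2 + 4*u) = (u - 3)*(u + 4)*(u^2 + u) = u*(u - 3)*(u + 4)*(u + 1)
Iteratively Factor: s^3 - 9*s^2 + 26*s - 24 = (s - 3)*(s^2 - 6*s + 8) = (s - 4)*(s - 3)*(s - 2)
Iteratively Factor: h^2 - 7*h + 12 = (h - 3)*(h - 4)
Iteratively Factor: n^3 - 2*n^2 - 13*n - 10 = (n + 2)*(n^2 - 4*n - 5) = (n + 1)*(n + 2)*(n - 5)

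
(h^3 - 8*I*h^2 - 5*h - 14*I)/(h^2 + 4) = (h^2 - 6*I*h + 7)/(h + 2*I)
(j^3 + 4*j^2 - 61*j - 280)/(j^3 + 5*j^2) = (j^2 - j - 56)/j^2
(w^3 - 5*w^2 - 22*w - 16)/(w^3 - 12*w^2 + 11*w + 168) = (w^2 + 3*w + 2)/(w^2 - 4*w - 21)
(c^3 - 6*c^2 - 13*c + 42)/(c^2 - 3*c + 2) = (c^2 - 4*c - 21)/(c - 1)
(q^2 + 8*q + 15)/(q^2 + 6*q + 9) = (q + 5)/(q + 3)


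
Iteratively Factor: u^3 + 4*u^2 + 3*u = (u + 3)*(u^2 + u) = u*(u + 3)*(u + 1)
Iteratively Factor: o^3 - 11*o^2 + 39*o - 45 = (o - 5)*(o^2 - 6*o + 9) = (o - 5)*(o - 3)*(o - 3)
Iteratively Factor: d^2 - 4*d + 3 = (d - 1)*(d - 3)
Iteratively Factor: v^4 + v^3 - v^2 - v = (v - 1)*(v^3 + 2*v^2 + v) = (v - 1)*(v + 1)*(v^2 + v) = v*(v - 1)*(v + 1)*(v + 1)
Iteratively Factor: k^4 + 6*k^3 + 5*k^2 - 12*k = (k + 4)*(k^3 + 2*k^2 - 3*k) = k*(k + 4)*(k^2 + 2*k - 3) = k*(k - 1)*(k + 4)*(k + 3)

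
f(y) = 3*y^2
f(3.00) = 27.00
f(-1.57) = 7.39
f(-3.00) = 27.00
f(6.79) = 138.31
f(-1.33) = 5.31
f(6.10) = 111.63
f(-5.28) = 83.64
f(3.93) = 46.33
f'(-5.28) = -31.68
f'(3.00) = 18.00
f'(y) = 6*y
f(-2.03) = 12.36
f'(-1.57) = -9.42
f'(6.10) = 36.60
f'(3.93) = 23.58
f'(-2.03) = -12.18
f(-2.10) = 13.23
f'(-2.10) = -12.60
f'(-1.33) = -7.98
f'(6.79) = 40.74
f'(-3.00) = -18.00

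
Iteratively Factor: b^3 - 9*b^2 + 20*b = (b - 5)*(b^2 - 4*b) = b*(b - 5)*(b - 4)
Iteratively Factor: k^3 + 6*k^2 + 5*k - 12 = (k - 1)*(k^2 + 7*k + 12) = (k - 1)*(k + 3)*(k + 4)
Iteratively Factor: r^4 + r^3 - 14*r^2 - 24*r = (r)*(r^3 + r^2 - 14*r - 24) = r*(r - 4)*(r^2 + 5*r + 6) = r*(r - 4)*(r + 3)*(r + 2)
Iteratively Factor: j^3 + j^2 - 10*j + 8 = (j + 4)*(j^2 - 3*j + 2) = (j - 1)*(j + 4)*(j - 2)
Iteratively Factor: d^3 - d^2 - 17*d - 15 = (d - 5)*(d^2 + 4*d + 3) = (d - 5)*(d + 1)*(d + 3)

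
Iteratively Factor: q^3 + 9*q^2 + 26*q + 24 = (q + 3)*(q^2 + 6*q + 8) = (q + 2)*(q + 3)*(q + 4)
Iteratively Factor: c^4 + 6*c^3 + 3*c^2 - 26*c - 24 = (c + 1)*(c^3 + 5*c^2 - 2*c - 24) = (c - 2)*(c + 1)*(c^2 + 7*c + 12) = (c - 2)*(c + 1)*(c + 4)*(c + 3)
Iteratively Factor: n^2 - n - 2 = (n - 2)*(n + 1)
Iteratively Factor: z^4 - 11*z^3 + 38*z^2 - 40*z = (z - 5)*(z^3 - 6*z^2 + 8*z) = (z - 5)*(z - 4)*(z^2 - 2*z) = (z - 5)*(z - 4)*(z - 2)*(z)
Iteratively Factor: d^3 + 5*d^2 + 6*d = (d + 2)*(d^2 + 3*d) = (d + 2)*(d + 3)*(d)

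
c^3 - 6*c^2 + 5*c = c*(c - 5)*(c - 1)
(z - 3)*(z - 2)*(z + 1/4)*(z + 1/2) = z^4 - 17*z^3/4 + 19*z^2/8 + 31*z/8 + 3/4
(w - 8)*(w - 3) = w^2 - 11*w + 24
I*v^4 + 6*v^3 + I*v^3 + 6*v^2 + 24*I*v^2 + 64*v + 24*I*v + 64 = (v - 8*I)*(v - 2*I)*(v + 4*I)*(I*v + I)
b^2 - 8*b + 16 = (b - 4)^2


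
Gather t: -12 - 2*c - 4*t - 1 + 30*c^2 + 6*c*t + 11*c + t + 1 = 30*c^2 + 9*c + t*(6*c - 3) - 12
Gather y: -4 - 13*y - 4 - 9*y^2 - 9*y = -9*y^2 - 22*y - 8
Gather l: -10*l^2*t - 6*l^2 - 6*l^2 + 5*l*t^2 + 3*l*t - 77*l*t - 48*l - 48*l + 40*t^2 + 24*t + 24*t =l^2*(-10*t - 12) + l*(5*t^2 - 74*t - 96) + 40*t^2 + 48*t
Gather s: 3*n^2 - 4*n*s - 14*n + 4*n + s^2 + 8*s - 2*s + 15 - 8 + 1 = 3*n^2 - 10*n + s^2 + s*(6 - 4*n) + 8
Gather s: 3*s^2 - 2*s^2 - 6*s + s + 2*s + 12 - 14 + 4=s^2 - 3*s + 2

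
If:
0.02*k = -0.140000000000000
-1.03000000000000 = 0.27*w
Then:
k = -7.00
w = -3.81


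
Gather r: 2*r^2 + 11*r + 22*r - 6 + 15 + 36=2*r^2 + 33*r + 45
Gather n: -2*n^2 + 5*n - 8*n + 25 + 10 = -2*n^2 - 3*n + 35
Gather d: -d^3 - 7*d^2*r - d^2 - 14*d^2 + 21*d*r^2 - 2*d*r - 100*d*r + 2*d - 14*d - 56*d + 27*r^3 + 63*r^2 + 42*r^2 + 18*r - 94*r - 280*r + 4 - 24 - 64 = -d^3 + d^2*(-7*r - 15) + d*(21*r^2 - 102*r - 68) + 27*r^3 + 105*r^2 - 356*r - 84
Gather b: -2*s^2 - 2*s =-2*s^2 - 2*s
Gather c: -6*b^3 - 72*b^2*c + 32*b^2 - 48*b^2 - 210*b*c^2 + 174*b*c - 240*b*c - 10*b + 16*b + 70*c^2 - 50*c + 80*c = -6*b^3 - 16*b^2 + 6*b + c^2*(70 - 210*b) + c*(-72*b^2 - 66*b + 30)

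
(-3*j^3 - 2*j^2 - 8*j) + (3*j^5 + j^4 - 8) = 3*j^5 + j^4 - 3*j^3 - 2*j^2 - 8*j - 8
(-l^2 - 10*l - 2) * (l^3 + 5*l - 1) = -l^5 - 10*l^4 - 7*l^3 - 49*l^2 + 2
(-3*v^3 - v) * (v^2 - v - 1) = -3*v^5 + 3*v^4 + 2*v^3 + v^2 + v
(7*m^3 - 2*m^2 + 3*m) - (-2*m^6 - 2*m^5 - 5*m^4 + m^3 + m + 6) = 2*m^6 + 2*m^5 + 5*m^4 + 6*m^3 - 2*m^2 + 2*m - 6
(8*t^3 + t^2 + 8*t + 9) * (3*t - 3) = 24*t^4 - 21*t^3 + 21*t^2 + 3*t - 27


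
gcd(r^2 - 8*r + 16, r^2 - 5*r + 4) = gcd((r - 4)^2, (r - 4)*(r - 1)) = r - 4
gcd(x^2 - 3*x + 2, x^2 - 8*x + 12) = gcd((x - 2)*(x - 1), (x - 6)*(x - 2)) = x - 2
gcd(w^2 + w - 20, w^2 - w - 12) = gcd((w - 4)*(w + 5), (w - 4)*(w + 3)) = w - 4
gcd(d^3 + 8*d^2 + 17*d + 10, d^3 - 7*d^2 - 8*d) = d + 1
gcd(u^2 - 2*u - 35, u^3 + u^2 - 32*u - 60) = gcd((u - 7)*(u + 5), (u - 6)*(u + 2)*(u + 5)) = u + 5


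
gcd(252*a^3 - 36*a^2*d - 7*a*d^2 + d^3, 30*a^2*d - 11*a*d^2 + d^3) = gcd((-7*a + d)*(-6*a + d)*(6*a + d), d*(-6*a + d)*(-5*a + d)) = 6*a - d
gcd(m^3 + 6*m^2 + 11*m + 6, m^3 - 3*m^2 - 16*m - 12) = m^2 + 3*m + 2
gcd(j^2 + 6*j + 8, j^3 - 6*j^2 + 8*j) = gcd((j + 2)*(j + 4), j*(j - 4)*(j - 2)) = 1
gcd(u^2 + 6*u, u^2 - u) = u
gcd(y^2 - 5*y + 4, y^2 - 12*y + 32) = y - 4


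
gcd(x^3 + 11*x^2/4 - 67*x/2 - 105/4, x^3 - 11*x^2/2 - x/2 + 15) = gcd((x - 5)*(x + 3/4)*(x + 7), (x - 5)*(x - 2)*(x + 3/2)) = x - 5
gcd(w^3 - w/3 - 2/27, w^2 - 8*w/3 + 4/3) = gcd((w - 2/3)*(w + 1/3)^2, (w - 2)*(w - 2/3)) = w - 2/3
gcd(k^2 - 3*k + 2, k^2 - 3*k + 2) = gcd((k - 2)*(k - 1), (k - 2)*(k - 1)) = k^2 - 3*k + 2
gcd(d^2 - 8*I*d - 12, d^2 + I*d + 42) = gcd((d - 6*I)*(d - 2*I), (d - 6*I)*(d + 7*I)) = d - 6*I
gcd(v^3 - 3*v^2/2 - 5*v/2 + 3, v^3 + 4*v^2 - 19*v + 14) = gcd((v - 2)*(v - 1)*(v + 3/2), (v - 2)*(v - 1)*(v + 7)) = v^2 - 3*v + 2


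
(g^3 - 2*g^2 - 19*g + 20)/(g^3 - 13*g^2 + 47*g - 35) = (g + 4)/(g - 7)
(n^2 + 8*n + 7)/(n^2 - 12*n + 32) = (n^2 + 8*n + 7)/(n^2 - 12*n + 32)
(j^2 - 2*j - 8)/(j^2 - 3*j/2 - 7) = 2*(j - 4)/(2*j - 7)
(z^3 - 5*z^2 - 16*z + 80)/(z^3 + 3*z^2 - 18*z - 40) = (z^2 - z - 20)/(z^2 + 7*z + 10)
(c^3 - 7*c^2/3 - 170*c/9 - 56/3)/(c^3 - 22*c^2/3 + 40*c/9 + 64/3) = (3*c + 7)/(3*c - 8)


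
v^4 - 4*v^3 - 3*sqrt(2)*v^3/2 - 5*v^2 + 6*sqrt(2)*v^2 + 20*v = v*(v - 4)*(v - 5*sqrt(2)/2)*(v + sqrt(2))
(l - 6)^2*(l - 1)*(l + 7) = l^4 - 6*l^3 - 43*l^2 + 300*l - 252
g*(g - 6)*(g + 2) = g^3 - 4*g^2 - 12*g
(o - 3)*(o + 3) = o^2 - 9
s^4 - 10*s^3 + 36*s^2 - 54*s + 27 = (s - 3)^3*(s - 1)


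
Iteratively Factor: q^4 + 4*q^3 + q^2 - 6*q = (q + 2)*(q^3 + 2*q^2 - 3*q) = (q - 1)*(q + 2)*(q^2 + 3*q) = (q - 1)*(q + 2)*(q + 3)*(q)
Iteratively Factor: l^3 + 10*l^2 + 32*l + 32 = (l + 4)*(l^2 + 6*l + 8) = (l + 4)^2*(l + 2)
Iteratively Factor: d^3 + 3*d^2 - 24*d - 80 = (d + 4)*(d^2 - d - 20) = (d + 4)^2*(d - 5)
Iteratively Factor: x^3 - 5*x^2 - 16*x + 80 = (x + 4)*(x^2 - 9*x + 20) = (x - 5)*(x + 4)*(x - 4)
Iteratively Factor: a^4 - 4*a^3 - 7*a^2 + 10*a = (a - 5)*(a^3 + a^2 - 2*a) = a*(a - 5)*(a^2 + a - 2) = a*(a - 5)*(a - 1)*(a + 2)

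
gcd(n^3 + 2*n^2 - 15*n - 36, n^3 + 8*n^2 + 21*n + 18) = n^2 + 6*n + 9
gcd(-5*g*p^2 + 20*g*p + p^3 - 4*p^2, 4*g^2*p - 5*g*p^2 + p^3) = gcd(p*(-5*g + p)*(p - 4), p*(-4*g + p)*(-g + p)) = p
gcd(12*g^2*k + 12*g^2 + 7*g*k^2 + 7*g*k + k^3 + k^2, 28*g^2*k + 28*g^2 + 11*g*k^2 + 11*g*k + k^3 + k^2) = 4*g*k + 4*g + k^2 + k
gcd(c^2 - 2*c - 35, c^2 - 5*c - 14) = c - 7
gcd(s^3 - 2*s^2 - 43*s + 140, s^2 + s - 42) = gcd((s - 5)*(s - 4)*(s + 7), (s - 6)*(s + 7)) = s + 7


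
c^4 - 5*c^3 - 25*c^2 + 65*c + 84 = (c - 7)*(c - 3)*(c + 1)*(c + 4)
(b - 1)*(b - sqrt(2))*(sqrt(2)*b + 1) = sqrt(2)*b^3 - sqrt(2)*b^2 - b^2 - sqrt(2)*b + b + sqrt(2)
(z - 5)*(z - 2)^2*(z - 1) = z^4 - 10*z^3 + 33*z^2 - 44*z + 20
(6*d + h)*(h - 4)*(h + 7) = 6*d*h^2 + 18*d*h - 168*d + h^3 + 3*h^2 - 28*h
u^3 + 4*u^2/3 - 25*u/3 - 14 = (u - 3)*(u + 2)*(u + 7/3)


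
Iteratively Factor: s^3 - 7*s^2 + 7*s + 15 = (s - 3)*(s^2 - 4*s - 5) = (s - 3)*(s + 1)*(s - 5)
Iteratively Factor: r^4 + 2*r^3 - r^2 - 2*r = (r)*(r^3 + 2*r^2 - r - 2) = r*(r - 1)*(r^2 + 3*r + 2) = r*(r - 1)*(r + 2)*(r + 1)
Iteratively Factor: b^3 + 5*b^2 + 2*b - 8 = (b + 2)*(b^2 + 3*b - 4) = (b - 1)*(b + 2)*(b + 4)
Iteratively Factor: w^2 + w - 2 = (w - 1)*(w + 2)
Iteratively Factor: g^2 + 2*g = (g)*(g + 2)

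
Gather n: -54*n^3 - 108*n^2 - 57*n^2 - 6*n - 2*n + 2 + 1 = -54*n^3 - 165*n^2 - 8*n + 3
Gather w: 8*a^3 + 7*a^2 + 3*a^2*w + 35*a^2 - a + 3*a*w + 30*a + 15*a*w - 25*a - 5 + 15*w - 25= 8*a^3 + 42*a^2 + 4*a + w*(3*a^2 + 18*a + 15) - 30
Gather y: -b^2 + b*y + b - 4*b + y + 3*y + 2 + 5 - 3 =-b^2 - 3*b + y*(b + 4) + 4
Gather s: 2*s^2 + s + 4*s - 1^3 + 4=2*s^2 + 5*s + 3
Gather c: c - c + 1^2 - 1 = 0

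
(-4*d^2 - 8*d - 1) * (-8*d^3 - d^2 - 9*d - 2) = 32*d^5 + 68*d^4 + 52*d^3 + 81*d^2 + 25*d + 2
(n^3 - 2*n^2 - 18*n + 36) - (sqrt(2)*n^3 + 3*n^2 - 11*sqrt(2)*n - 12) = -sqrt(2)*n^3 + n^3 - 5*n^2 - 18*n + 11*sqrt(2)*n + 48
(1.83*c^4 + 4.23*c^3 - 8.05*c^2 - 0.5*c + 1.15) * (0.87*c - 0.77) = 1.5921*c^5 + 2.271*c^4 - 10.2606*c^3 + 5.7635*c^2 + 1.3855*c - 0.8855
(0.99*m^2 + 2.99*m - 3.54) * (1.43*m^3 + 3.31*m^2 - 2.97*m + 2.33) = 1.4157*m^5 + 7.5526*m^4 + 1.8944*m^3 - 18.291*m^2 + 17.4805*m - 8.2482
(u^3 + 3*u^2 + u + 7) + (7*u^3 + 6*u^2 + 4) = 8*u^3 + 9*u^2 + u + 11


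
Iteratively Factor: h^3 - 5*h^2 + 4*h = (h - 1)*(h^2 - 4*h) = (h - 4)*(h - 1)*(h)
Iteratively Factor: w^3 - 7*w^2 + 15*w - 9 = (w - 3)*(w^2 - 4*w + 3) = (w - 3)^2*(w - 1)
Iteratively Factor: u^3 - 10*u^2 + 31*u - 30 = (u - 5)*(u^2 - 5*u + 6) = (u - 5)*(u - 2)*(u - 3)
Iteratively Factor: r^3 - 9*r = (r - 3)*(r^2 + 3*r) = (r - 3)*(r + 3)*(r)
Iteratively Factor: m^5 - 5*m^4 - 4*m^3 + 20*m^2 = (m - 2)*(m^4 - 3*m^3 - 10*m^2) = m*(m - 2)*(m^3 - 3*m^2 - 10*m) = m^2*(m - 2)*(m^2 - 3*m - 10) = m^2*(m - 2)*(m + 2)*(m - 5)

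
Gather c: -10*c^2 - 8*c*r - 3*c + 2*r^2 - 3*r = -10*c^2 + c*(-8*r - 3) + 2*r^2 - 3*r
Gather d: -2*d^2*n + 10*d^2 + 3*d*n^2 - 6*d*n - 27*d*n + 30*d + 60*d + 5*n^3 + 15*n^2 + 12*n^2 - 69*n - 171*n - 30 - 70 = d^2*(10 - 2*n) + d*(3*n^2 - 33*n + 90) + 5*n^3 + 27*n^2 - 240*n - 100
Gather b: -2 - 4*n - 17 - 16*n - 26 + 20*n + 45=0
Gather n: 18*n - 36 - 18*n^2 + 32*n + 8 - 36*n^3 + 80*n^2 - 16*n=-36*n^3 + 62*n^2 + 34*n - 28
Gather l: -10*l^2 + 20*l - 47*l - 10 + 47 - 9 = -10*l^2 - 27*l + 28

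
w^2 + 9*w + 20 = (w + 4)*(w + 5)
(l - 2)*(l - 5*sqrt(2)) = l^2 - 5*sqrt(2)*l - 2*l + 10*sqrt(2)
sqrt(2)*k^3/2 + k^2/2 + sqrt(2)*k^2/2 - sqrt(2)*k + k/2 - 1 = (k - 1)*(k + 2)*(sqrt(2)*k/2 + 1/2)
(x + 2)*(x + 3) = x^2 + 5*x + 6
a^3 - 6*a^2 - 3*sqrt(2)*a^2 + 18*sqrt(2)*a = a*(a - 6)*(a - 3*sqrt(2))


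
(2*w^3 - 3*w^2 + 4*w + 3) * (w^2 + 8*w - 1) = 2*w^5 + 13*w^4 - 22*w^3 + 38*w^2 + 20*w - 3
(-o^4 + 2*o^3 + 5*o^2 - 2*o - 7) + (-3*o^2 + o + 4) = -o^4 + 2*o^3 + 2*o^2 - o - 3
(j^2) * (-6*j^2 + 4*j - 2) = -6*j^4 + 4*j^3 - 2*j^2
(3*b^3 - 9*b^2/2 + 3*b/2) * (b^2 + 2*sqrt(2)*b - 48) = 3*b^5 - 9*b^4/2 + 6*sqrt(2)*b^4 - 285*b^3/2 - 9*sqrt(2)*b^3 + 3*sqrt(2)*b^2 + 216*b^2 - 72*b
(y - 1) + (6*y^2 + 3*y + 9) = 6*y^2 + 4*y + 8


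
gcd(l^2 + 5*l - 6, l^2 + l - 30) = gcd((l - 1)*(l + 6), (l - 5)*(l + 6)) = l + 6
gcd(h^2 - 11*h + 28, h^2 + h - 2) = 1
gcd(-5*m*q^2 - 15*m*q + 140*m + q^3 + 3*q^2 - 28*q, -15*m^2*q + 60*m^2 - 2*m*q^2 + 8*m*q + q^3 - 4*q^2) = -5*m*q + 20*m + q^2 - 4*q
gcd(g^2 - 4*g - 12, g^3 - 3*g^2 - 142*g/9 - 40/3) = g - 6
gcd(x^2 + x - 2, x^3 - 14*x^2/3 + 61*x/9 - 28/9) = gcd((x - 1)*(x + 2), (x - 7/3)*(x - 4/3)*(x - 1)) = x - 1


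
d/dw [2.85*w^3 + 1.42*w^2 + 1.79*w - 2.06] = 8.55*w^2 + 2.84*w + 1.79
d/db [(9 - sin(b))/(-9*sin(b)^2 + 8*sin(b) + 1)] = (-9*sin(b)^2 + 162*sin(b) - 73)*cos(b)/((sin(b) - 1)^2*(9*sin(b) + 1)^2)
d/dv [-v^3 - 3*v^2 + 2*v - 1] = -3*v^2 - 6*v + 2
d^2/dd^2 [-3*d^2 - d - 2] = -6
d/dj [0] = 0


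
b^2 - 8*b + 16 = (b - 4)^2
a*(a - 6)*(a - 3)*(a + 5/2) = a^4 - 13*a^3/2 - 9*a^2/2 + 45*a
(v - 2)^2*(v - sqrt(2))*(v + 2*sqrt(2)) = v^4 - 4*v^3 + sqrt(2)*v^3 - 4*sqrt(2)*v^2 + 4*sqrt(2)*v + 16*v - 16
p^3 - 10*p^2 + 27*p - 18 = (p - 6)*(p - 3)*(p - 1)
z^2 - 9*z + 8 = (z - 8)*(z - 1)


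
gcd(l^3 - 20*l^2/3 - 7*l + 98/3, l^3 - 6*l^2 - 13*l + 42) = l^2 - 9*l + 14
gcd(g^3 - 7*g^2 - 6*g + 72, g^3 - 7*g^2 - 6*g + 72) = g^3 - 7*g^2 - 6*g + 72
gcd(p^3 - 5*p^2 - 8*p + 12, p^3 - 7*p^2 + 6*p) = p^2 - 7*p + 6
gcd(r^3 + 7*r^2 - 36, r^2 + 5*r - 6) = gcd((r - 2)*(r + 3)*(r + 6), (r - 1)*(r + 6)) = r + 6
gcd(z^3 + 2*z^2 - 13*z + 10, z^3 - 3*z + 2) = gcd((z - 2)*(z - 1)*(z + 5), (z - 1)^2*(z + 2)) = z - 1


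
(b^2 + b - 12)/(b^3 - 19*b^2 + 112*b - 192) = (b + 4)/(b^2 - 16*b + 64)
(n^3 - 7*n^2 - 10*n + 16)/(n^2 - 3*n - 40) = (n^2 + n - 2)/(n + 5)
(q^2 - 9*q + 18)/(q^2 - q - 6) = (q - 6)/(q + 2)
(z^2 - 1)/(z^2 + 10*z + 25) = (z^2 - 1)/(z^2 + 10*z + 25)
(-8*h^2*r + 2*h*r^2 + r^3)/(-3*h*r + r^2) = (8*h^2 - 2*h*r - r^2)/(3*h - r)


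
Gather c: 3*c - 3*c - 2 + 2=0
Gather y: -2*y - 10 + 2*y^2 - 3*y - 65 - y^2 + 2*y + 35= y^2 - 3*y - 40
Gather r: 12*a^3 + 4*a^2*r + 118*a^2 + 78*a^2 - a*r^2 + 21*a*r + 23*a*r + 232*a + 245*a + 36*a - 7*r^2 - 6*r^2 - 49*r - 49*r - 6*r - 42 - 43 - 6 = 12*a^3 + 196*a^2 + 513*a + r^2*(-a - 13) + r*(4*a^2 + 44*a - 104) - 91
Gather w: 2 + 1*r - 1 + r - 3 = 2*r - 2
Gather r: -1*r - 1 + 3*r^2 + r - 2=3*r^2 - 3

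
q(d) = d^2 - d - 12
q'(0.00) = -1.00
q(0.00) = -12.00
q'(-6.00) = -13.00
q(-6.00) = 30.00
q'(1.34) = 1.68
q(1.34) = -11.54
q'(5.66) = 10.32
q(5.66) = 14.38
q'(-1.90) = -4.80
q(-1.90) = -6.49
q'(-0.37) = -1.74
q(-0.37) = -11.49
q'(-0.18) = -1.36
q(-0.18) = -11.79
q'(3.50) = 6.00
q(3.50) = -3.25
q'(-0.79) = -2.58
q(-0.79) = -10.59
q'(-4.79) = -10.58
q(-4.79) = 15.73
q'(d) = 2*d - 1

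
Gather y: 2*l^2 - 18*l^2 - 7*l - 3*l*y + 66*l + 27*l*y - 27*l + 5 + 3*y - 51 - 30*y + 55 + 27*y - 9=-16*l^2 + 24*l*y + 32*l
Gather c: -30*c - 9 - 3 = -30*c - 12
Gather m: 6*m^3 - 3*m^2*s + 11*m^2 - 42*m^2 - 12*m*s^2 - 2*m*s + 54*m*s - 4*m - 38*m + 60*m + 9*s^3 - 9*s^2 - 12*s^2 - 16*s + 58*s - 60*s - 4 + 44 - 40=6*m^3 + m^2*(-3*s - 31) + m*(-12*s^2 + 52*s + 18) + 9*s^3 - 21*s^2 - 18*s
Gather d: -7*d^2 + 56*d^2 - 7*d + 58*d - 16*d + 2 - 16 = 49*d^2 + 35*d - 14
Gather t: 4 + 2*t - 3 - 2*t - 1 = 0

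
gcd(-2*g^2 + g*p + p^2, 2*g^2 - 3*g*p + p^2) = -g + p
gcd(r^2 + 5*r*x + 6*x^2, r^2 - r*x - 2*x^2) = 1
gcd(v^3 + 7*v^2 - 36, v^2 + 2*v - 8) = v - 2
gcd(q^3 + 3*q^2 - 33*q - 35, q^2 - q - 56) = q + 7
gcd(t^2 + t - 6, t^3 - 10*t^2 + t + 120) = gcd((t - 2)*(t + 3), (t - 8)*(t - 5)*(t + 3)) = t + 3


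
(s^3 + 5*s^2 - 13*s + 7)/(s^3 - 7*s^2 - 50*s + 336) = (s^2 - 2*s + 1)/(s^2 - 14*s + 48)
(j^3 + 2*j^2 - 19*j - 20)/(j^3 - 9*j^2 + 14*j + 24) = (j + 5)/(j - 6)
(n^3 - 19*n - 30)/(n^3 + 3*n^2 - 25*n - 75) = (n + 2)/(n + 5)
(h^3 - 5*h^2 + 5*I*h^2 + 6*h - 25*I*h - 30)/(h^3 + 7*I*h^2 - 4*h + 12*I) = (h - 5)/(h + 2*I)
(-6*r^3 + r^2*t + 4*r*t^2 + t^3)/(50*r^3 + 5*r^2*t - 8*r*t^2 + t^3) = (-3*r^2 + 2*r*t + t^2)/(25*r^2 - 10*r*t + t^2)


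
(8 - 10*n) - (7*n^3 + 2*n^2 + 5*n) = -7*n^3 - 2*n^2 - 15*n + 8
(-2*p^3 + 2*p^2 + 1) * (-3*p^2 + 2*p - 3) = 6*p^5 - 10*p^4 + 10*p^3 - 9*p^2 + 2*p - 3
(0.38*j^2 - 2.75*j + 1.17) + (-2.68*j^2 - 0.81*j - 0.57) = -2.3*j^2 - 3.56*j + 0.6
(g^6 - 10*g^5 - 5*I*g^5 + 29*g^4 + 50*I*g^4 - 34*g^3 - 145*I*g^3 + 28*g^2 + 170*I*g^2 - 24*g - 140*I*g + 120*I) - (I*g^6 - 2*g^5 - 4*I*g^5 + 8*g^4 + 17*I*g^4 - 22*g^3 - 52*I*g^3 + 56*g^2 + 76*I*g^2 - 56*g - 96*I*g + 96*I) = g^6 - I*g^6 - 8*g^5 - I*g^5 + 21*g^4 + 33*I*g^4 - 12*g^3 - 93*I*g^3 - 28*g^2 + 94*I*g^2 + 32*g - 44*I*g + 24*I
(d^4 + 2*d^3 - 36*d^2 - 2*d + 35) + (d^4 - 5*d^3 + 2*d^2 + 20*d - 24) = 2*d^4 - 3*d^3 - 34*d^2 + 18*d + 11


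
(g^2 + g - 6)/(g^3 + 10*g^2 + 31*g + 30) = (g - 2)/(g^2 + 7*g + 10)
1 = 1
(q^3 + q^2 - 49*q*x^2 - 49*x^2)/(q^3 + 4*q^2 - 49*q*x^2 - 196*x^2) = (q + 1)/(q + 4)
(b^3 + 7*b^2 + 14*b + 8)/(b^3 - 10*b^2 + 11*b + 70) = (b^2 + 5*b + 4)/(b^2 - 12*b + 35)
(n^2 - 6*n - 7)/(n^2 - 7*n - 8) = (n - 7)/(n - 8)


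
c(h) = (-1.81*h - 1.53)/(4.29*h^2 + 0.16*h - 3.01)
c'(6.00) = 0.02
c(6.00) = -0.08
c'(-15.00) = 0.00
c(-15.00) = 0.03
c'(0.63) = 11.71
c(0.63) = 2.21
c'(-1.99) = 0.06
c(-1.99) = 0.15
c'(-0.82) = 2.27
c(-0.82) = 0.18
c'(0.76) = 119.61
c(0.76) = 7.08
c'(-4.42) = 0.02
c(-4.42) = 0.08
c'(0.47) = 3.44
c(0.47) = 1.20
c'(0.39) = 2.28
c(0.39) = 0.97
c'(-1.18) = 0.13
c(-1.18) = 0.22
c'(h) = (-8.58*h - 0.16)*(-1.81*h - 1.53)/(4.29*h^2 + 0.16*h - 3.01)^2 - 1.81/(4.29*h^2 + 0.16*h - 3.01)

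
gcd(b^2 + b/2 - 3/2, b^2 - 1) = b - 1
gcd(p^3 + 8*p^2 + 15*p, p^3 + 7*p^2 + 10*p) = p^2 + 5*p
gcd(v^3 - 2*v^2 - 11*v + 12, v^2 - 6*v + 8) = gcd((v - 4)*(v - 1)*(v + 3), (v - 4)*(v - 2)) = v - 4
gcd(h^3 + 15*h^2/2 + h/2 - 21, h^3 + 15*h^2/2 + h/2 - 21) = h^3 + 15*h^2/2 + h/2 - 21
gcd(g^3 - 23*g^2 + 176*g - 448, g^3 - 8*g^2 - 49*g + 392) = g^2 - 15*g + 56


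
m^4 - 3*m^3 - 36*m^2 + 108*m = m*(m - 6)*(m - 3)*(m + 6)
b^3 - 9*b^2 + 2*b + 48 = (b - 8)*(b - 3)*(b + 2)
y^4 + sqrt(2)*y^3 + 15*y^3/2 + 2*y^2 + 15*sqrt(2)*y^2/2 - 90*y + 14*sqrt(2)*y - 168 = (y + 7/2)*(y + 4)*(y - 2*sqrt(2))*(y + 3*sqrt(2))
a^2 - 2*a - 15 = (a - 5)*(a + 3)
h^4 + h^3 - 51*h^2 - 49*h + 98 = (h - 7)*(h - 1)*(h + 2)*(h + 7)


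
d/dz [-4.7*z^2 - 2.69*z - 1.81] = -9.4*z - 2.69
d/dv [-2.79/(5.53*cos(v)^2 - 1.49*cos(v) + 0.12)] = (4.1571 - 30.8574*cos(v))*sin(v)/(5.53*cos(v)^2 - 1.49*cos(v) + 0.12)^2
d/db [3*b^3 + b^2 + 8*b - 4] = 9*b^2 + 2*b + 8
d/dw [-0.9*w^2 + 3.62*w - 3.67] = 3.62 - 1.8*w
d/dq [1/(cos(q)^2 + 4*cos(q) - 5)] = 2*(cos(q) + 2)*sin(q)/(cos(q)^2 + 4*cos(q) - 5)^2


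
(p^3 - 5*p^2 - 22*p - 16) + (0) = p^3 - 5*p^2 - 22*p - 16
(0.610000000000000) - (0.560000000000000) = 0.0499999999999999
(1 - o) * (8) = 8 - 8*o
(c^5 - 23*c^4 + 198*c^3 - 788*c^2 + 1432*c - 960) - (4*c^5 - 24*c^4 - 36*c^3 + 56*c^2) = -3*c^5 + c^4 + 234*c^3 - 844*c^2 + 1432*c - 960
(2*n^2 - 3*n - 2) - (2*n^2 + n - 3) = 1 - 4*n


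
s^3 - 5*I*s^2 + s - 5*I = (s - 5*I)*(s - I)*(s + I)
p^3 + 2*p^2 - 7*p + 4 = (p - 1)^2*(p + 4)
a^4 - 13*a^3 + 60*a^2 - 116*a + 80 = (a - 5)*(a - 4)*(a - 2)^2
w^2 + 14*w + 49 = (w + 7)^2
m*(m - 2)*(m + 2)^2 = m^4 + 2*m^3 - 4*m^2 - 8*m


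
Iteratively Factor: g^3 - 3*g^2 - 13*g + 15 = (g - 1)*(g^2 - 2*g - 15) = (g - 5)*(g - 1)*(g + 3)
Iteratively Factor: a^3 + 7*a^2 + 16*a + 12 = (a + 3)*(a^2 + 4*a + 4) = (a + 2)*(a + 3)*(a + 2)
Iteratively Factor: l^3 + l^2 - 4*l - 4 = (l + 1)*(l^2 - 4) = (l + 1)*(l + 2)*(l - 2)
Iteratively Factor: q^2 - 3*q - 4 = (q + 1)*(q - 4)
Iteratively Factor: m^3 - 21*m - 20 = (m + 1)*(m^2 - m - 20) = (m + 1)*(m + 4)*(m - 5)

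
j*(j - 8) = j^2 - 8*j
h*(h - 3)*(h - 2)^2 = h^4 - 7*h^3 + 16*h^2 - 12*h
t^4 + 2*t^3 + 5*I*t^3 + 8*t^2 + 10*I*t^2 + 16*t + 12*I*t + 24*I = (t + 2)*(t - 2*I)*(t + I)*(t + 6*I)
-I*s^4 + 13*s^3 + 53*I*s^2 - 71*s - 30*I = (s + I)*(s + 5*I)*(s + 6*I)*(-I*s + 1)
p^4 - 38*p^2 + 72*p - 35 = (p - 5)*(p - 1)^2*(p + 7)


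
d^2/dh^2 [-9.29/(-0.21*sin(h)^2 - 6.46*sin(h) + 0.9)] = (-1.638756*sin(h)^4 - 37.808442*sin(h)^3 - 392.25167*sin(h)^2 + 21.604824*sin(h) + 778.884748)/(0.21*sin(h)^2 + 6.46*sin(h) - 0.9)^3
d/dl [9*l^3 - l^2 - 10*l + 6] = 27*l^2 - 2*l - 10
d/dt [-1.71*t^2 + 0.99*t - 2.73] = 0.99 - 3.42*t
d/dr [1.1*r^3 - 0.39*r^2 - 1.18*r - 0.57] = 3.3*r^2 - 0.78*r - 1.18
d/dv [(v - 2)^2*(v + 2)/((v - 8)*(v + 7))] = (v^4 - 2*v^3 - 162*v^2 + 208*v + 232)/(v^4 - 2*v^3 - 111*v^2 + 112*v + 3136)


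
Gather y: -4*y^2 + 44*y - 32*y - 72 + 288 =-4*y^2 + 12*y + 216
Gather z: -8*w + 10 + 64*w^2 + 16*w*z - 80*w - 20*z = 64*w^2 - 88*w + z*(16*w - 20) + 10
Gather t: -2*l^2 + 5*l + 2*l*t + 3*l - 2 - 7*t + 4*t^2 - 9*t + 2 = -2*l^2 + 8*l + 4*t^2 + t*(2*l - 16)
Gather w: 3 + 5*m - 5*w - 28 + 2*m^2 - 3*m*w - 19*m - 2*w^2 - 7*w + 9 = 2*m^2 - 14*m - 2*w^2 + w*(-3*m - 12) - 16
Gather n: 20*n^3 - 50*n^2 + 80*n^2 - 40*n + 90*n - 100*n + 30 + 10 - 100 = 20*n^3 + 30*n^2 - 50*n - 60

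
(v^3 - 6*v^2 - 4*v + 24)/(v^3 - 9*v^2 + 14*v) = (v^2 - 4*v - 12)/(v*(v - 7))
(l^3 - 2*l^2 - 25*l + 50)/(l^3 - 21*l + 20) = (l^2 - 7*l + 10)/(l^2 - 5*l + 4)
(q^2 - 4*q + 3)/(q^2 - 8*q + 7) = (q - 3)/(q - 7)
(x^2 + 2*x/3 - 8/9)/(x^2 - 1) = (9*x^2 + 6*x - 8)/(9*(x^2 - 1))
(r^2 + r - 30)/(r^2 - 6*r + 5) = (r + 6)/(r - 1)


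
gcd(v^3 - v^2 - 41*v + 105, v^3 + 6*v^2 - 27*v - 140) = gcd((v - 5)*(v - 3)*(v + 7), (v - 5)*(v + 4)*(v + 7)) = v^2 + 2*v - 35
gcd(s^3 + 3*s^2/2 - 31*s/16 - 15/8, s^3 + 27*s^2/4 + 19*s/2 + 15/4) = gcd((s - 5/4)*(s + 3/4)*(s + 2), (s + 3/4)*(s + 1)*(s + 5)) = s + 3/4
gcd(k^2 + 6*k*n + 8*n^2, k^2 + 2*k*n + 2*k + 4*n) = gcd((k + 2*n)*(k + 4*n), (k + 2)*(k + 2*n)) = k + 2*n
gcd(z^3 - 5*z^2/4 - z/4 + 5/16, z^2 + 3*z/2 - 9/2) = 1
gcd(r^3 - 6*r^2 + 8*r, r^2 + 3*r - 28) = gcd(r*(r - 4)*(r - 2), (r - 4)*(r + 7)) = r - 4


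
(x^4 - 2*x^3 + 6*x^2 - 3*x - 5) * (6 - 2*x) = -2*x^5 + 10*x^4 - 24*x^3 + 42*x^2 - 8*x - 30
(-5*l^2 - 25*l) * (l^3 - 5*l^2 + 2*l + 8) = -5*l^5 + 115*l^3 - 90*l^2 - 200*l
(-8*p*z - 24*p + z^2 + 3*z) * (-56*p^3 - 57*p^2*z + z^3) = 448*p^4*z + 1344*p^4 + 400*p^3*z^2 + 1200*p^3*z - 57*p^2*z^3 - 171*p^2*z^2 - 8*p*z^4 - 24*p*z^3 + z^5 + 3*z^4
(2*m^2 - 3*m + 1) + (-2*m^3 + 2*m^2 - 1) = -2*m^3 + 4*m^2 - 3*m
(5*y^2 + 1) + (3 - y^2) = 4*y^2 + 4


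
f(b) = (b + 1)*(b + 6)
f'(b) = 2*b + 7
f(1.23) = 16.12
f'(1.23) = 9.46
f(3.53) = 43.17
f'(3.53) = 14.06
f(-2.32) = -4.86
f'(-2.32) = 2.36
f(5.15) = 68.57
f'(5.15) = 17.30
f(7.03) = 104.63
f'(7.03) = 21.06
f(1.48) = 18.55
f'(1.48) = 9.96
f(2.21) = 26.35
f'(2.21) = 11.42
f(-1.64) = -2.79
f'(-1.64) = 3.72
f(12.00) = 234.00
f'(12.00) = 31.00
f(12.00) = 234.00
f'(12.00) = 31.00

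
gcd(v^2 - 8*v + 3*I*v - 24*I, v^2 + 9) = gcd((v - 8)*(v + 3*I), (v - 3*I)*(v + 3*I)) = v + 3*I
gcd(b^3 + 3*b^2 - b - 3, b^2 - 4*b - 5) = b + 1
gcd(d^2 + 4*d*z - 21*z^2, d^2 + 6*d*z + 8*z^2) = 1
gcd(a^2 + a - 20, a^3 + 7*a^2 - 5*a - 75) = a + 5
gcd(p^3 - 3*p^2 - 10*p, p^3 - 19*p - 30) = p^2 - 3*p - 10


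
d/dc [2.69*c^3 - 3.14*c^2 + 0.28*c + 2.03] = 8.07*c^2 - 6.28*c + 0.28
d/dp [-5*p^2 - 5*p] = -10*p - 5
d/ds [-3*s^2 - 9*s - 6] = -6*s - 9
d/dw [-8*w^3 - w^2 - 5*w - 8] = -24*w^2 - 2*w - 5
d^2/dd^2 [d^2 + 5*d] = 2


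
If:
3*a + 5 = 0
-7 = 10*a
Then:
No Solution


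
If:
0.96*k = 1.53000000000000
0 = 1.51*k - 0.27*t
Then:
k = 1.59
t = 8.91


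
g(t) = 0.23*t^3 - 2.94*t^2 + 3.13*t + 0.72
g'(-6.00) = 63.25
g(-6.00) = -173.58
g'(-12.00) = 173.05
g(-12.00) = -857.64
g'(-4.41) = 42.48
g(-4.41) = -89.99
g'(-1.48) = 13.34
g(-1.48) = -11.10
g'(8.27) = 1.69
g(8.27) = -44.38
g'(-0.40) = 5.59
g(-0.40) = -1.02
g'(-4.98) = 49.52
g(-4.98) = -116.19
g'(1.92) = -5.62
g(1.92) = -2.48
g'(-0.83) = 8.49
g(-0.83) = -4.03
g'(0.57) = 0.00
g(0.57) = 1.59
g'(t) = 0.69*t^2 - 5.88*t + 3.13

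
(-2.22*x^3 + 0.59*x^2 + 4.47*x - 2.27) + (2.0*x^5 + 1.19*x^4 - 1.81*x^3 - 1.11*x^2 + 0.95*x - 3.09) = 2.0*x^5 + 1.19*x^4 - 4.03*x^3 - 0.52*x^2 + 5.42*x - 5.36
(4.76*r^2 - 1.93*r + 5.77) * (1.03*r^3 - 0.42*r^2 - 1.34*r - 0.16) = 4.9028*r^5 - 3.9871*r^4 + 0.375299999999999*r^3 - 0.598799999999999*r^2 - 7.423*r - 0.9232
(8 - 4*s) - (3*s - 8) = 16 - 7*s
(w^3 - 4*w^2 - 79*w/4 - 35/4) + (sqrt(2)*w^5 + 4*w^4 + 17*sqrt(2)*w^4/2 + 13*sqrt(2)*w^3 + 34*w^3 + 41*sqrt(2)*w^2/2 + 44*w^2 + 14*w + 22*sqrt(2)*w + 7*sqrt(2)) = sqrt(2)*w^5 + 4*w^4 + 17*sqrt(2)*w^4/2 + 13*sqrt(2)*w^3 + 35*w^3 + 41*sqrt(2)*w^2/2 + 40*w^2 - 23*w/4 + 22*sqrt(2)*w - 35/4 + 7*sqrt(2)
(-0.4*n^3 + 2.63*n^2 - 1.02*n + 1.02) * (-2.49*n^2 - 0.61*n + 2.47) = 0.996*n^5 - 6.3047*n^4 - 0.0524999999999998*n^3 + 4.5785*n^2 - 3.1416*n + 2.5194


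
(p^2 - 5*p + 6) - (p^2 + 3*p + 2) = 4 - 8*p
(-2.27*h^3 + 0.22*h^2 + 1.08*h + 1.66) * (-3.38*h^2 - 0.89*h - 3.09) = 7.6726*h^5 + 1.2767*h^4 + 3.1681*h^3 - 7.2518*h^2 - 4.8146*h - 5.1294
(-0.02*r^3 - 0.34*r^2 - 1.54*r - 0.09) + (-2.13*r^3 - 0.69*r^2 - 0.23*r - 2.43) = -2.15*r^3 - 1.03*r^2 - 1.77*r - 2.52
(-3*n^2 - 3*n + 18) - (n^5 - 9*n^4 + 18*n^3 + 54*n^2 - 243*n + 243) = -n^5 + 9*n^4 - 18*n^3 - 57*n^2 + 240*n - 225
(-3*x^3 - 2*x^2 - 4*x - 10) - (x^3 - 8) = -4*x^3 - 2*x^2 - 4*x - 2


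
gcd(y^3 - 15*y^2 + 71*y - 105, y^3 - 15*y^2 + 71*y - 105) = y^3 - 15*y^2 + 71*y - 105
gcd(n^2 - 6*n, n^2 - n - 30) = n - 6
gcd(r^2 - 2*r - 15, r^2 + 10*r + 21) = r + 3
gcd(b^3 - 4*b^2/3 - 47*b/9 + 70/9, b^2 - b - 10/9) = b - 5/3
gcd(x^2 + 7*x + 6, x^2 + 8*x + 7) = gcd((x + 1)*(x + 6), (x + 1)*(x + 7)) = x + 1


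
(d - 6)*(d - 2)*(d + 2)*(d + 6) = d^4 - 40*d^2 + 144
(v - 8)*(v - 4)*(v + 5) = v^3 - 7*v^2 - 28*v + 160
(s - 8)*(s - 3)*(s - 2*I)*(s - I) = s^4 - 11*s^3 - 3*I*s^3 + 22*s^2 + 33*I*s^2 + 22*s - 72*I*s - 48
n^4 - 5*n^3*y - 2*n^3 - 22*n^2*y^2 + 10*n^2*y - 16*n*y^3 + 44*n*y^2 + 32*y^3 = (n - 2)*(n - 8*y)*(n + y)*(n + 2*y)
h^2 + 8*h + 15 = (h + 3)*(h + 5)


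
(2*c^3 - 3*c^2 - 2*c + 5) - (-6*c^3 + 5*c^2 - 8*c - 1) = 8*c^3 - 8*c^2 + 6*c + 6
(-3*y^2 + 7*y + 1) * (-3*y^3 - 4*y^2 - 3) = 9*y^5 - 9*y^4 - 31*y^3 + 5*y^2 - 21*y - 3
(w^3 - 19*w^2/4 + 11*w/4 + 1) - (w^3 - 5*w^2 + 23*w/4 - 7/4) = w^2/4 - 3*w + 11/4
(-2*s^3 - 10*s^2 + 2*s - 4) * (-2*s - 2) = 4*s^4 + 24*s^3 + 16*s^2 + 4*s + 8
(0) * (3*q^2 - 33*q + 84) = 0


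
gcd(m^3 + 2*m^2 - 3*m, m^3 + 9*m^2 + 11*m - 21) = m^2 + 2*m - 3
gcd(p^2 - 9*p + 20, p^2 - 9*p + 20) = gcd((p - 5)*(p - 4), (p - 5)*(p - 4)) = p^2 - 9*p + 20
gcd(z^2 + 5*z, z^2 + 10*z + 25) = z + 5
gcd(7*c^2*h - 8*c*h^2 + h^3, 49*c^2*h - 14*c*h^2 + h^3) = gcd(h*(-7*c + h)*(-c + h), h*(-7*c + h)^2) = 7*c*h - h^2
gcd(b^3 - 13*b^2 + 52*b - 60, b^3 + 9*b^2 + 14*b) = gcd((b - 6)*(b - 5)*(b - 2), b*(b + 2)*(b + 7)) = 1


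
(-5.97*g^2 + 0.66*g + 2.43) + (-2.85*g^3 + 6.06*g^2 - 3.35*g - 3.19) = -2.85*g^3 + 0.0899999999999999*g^2 - 2.69*g - 0.76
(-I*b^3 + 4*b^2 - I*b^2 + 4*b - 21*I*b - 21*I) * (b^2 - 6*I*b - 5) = -I*b^5 - 2*b^4 - I*b^4 - 2*b^3 - 40*I*b^3 - 146*b^2 - 40*I*b^2 - 146*b + 105*I*b + 105*I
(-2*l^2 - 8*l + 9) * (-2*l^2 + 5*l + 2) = 4*l^4 + 6*l^3 - 62*l^2 + 29*l + 18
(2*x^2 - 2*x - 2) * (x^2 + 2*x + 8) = 2*x^4 + 2*x^3 + 10*x^2 - 20*x - 16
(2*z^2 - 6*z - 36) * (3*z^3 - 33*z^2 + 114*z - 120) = 6*z^5 - 84*z^4 + 318*z^3 + 264*z^2 - 3384*z + 4320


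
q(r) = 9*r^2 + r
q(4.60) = 195.04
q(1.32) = 17.00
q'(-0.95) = -16.10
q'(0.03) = 1.54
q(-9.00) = 720.00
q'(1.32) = 24.76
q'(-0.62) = -10.16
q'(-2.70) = -47.60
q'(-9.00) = -161.00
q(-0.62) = 2.84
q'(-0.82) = -13.76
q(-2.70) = 62.91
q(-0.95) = 7.17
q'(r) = 18*r + 1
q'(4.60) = 83.80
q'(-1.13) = -19.34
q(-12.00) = 1284.00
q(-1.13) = 10.36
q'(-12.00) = -215.00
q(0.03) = 0.04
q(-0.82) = 5.23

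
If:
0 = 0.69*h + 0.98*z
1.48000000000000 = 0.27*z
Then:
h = -7.79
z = 5.48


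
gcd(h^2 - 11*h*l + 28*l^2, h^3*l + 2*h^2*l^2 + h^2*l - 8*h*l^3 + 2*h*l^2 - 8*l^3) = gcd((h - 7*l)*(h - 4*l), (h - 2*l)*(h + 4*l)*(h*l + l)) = 1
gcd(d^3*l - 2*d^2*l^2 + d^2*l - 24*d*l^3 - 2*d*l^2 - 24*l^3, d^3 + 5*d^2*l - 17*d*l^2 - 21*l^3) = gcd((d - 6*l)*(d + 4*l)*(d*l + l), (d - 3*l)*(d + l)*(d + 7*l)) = 1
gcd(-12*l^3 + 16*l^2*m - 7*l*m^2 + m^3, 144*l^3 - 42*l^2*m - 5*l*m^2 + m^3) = 3*l - m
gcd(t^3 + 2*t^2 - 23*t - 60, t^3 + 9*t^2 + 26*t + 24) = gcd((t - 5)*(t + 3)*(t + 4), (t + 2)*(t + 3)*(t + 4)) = t^2 + 7*t + 12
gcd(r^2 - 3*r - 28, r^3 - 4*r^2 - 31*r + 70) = r - 7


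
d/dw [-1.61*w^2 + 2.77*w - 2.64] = 2.77 - 3.22*w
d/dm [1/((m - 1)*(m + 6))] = (-2*m - 5)/(m^4 + 10*m^3 + 13*m^2 - 60*m + 36)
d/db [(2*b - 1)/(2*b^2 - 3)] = 2*(-2*b^2 + 2*b - 3)/(4*b^4 - 12*b^2 + 9)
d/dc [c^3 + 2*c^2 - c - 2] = 3*c^2 + 4*c - 1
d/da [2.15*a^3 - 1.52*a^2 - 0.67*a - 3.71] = 6.45*a^2 - 3.04*a - 0.67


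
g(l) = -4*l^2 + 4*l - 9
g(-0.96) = -16.53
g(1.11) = -9.49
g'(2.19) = -13.52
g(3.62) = -46.94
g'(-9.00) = 76.00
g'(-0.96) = 11.68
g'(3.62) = -24.96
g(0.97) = -8.88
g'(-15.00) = 124.00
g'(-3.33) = 30.64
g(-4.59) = -111.63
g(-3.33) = -66.68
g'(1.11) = -4.88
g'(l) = 4 - 8*l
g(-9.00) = -369.00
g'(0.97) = -3.76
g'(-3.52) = 32.16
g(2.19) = -19.42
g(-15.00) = -969.00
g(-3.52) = -72.64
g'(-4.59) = 40.72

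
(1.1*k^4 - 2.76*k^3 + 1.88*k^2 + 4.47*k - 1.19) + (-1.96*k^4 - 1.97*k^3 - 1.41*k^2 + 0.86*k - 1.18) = -0.86*k^4 - 4.73*k^3 + 0.47*k^2 + 5.33*k - 2.37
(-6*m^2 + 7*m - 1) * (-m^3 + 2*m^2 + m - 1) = 6*m^5 - 19*m^4 + 9*m^3 + 11*m^2 - 8*m + 1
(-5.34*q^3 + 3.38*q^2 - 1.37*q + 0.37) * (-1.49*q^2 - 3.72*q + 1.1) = 7.9566*q^5 + 14.8286*q^4 - 16.4063*q^3 + 8.2631*q^2 - 2.8834*q + 0.407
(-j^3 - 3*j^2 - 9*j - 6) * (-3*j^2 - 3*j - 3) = 3*j^5 + 12*j^4 + 39*j^3 + 54*j^2 + 45*j + 18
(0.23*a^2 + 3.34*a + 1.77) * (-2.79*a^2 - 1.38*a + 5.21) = -0.6417*a^4 - 9.636*a^3 - 8.3492*a^2 + 14.9588*a + 9.2217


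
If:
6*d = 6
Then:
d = 1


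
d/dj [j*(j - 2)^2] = (j - 2)*(3*j - 2)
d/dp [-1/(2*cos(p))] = -sin(p)/(2*cos(p)^2)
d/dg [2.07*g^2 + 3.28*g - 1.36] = 4.14*g + 3.28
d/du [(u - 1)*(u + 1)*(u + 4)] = 3*u^2 + 8*u - 1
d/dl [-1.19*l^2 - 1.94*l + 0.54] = -2.38*l - 1.94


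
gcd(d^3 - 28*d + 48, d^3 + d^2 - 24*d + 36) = d^2 + 4*d - 12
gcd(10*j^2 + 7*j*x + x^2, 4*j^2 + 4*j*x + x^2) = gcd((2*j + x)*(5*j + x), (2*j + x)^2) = 2*j + x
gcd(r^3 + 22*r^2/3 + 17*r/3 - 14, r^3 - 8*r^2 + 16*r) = 1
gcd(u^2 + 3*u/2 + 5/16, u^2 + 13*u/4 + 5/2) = u + 5/4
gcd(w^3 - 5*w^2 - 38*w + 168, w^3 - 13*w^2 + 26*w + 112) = w - 7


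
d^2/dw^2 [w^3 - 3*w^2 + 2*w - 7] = 6*w - 6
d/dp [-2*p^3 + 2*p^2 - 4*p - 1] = -6*p^2 + 4*p - 4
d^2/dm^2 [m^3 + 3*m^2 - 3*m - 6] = 6*m + 6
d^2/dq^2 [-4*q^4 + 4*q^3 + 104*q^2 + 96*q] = -48*q^2 + 24*q + 208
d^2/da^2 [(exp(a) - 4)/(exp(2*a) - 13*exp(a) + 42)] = (exp(4*a) - 3*exp(3*a) - 96*exp(2*a) + 542*exp(a) - 420)*exp(a)/(exp(6*a) - 39*exp(5*a) + 633*exp(4*a) - 5473*exp(3*a) + 26586*exp(2*a) - 68796*exp(a) + 74088)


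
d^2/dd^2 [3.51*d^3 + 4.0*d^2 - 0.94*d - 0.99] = 21.06*d + 8.0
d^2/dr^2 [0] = 0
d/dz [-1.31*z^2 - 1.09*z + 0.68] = -2.62*z - 1.09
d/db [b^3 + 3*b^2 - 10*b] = 3*b^2 + 6*b - 10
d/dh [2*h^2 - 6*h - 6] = 4*h - 6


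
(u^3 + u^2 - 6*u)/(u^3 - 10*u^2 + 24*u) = (u^2 + u - 6)/(u^2 - 10*u + 24)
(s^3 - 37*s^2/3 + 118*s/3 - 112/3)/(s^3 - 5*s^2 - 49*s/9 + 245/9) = 3*(s^2 - 10*s + 16)/(3*s^2 - 8*s - 35)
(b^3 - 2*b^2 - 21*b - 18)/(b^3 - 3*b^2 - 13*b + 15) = (b^2 - 5*b - 6)/(b^2 - 6*b + 5)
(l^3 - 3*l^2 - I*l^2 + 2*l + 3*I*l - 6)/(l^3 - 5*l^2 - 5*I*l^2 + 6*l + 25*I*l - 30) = (l^2 - l*(3 + 2*I) + 6*I)/(l^2 - l*(5 + 6*I) + 30*I)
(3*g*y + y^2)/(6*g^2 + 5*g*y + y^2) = y/(2*g + y)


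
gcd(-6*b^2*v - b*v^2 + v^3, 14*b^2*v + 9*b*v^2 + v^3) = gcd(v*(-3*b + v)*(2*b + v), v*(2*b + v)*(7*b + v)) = 2*b*v + v^2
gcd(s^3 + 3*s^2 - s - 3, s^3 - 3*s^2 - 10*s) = 1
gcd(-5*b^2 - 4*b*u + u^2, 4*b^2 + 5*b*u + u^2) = b + u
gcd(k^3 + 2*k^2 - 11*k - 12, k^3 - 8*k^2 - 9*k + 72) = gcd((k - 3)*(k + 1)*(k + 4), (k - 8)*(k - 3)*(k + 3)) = k - 3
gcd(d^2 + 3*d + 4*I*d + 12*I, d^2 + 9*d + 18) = d + 3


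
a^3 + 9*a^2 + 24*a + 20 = (a + 2)^2*(a + 5)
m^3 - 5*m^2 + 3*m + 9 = (m - 3)^2*(m + 1)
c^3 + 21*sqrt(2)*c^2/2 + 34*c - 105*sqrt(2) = (c - 3*sqrt(2)/2)*(c + 5*sqrt(2))*(c + 7*sqrt(2))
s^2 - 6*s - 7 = (s - 7)*(s + 1)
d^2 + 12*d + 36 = (d + 6)^2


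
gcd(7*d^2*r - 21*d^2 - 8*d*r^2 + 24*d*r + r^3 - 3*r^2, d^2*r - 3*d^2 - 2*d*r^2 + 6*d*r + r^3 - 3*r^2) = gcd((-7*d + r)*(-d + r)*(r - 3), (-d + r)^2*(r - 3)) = -d*r + 3*d + r^2 - 3*r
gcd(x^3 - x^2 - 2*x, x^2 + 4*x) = x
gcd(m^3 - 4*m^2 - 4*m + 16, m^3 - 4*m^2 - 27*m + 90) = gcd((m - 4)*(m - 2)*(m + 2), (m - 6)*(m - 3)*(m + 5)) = 1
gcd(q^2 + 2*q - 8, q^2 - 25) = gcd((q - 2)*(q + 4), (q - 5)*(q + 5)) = 1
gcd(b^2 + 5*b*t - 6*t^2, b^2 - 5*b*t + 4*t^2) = -b + t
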